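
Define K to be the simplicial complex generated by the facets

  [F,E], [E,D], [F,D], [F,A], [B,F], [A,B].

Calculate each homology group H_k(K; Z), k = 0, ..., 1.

H_0 ≅ Z,  H_1 ≅ Z^2.

K has 5 vertices, 6 edges.
rank ∂_0 = 0, rank ∂_1 = 4 ⇒ b_0 = 5 − 0 − 4 = 1; all invariant factors of ∂_1 are 1 so no torsion. So H_0 = Z.
rank ∂_1 = 4, rank ∂_2 = 0 ⇒ b_1 = 6 − 4 − 0 = 2. So H_1 = Z^2.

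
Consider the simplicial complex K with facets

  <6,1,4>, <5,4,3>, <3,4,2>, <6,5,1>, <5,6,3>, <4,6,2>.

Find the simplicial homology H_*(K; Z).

H_0 ≅ Z,  H_1 ≅ Z,  H_2 = 0.

Take the total order 1 < 2 < 3 < 4 < 5 < 6 on the vertex set. Then K (dimension 2) consists of the simplices:

  0-simplices (6): [1], [2], [3], [4], [5], [6]
  1-simplices (12): [1,4], [1,5], [1,6], [2,3], [2,4], [2,6], [3,4], [3,5], [3,6], [4,5], [4,6], [5,6]
  2-simplices (6): [1,4,6], [1,5,6], [2,3,4], [2,4,6], [3,4,5], [3,5,6]

giving chain groups C_0 ≅ Z^6, C_1 ≅ Z^12, C_2 ≅ Z^6.

∂_1: C_1 → C_0 maps an edge to its endpoints' difference, ∂[p,q] = q − p. For instance
  ∂[4,6] = [6] − [4].
This gives a 6×12 integer matrix of rank 5; reducing to Smith normal form yields diagonal entries (1,1,1,1,1).

∂_2: C_2 → C_1 acts by ∂[p,q,r] = [q,r] − [p,r] + [p,q]. For instance
  ∂[3,5,6] = [5,6] − [3,6] + [3,5],
  ∂[1,5,6] = [5,6] − [1,6] + [1,5].
The resulting 12×6 matrix has rank 6, and its Smith normal form has invariant factors (1,1,1,1,1,1).

Computing H_k = (kernel of ∂_k) / (image of ∂_{k+1}):

  H_0: rank C_0 − rank ∂_1 = 6 − 5 = 1, and the invariant factors of ∂_1 are all 1, so H_0 ≅ Z.
  H_1: rank ker ∂_1 − rank ∂_2 = (12 − 5) − 6 = 1, and the invariant factors of ∂_2 are all 1, so H_1 ≅ Z.
  H_2: rank ker ∂_2 − rank ∂_3 = (6 − 6) − 0 = 0, and there is no ∂_3, so H_2 ≅ 0.

As a check, the Euler characteristic is 6 − 12 + 6 = 0, which agrees with 1 − 1 + 0 = 0.
(K is a triangulation of the cylinder S^1 x I.)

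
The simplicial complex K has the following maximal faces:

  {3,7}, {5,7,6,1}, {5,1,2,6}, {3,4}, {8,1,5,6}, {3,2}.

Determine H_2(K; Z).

H_2 ≅ 0.

We work with the vertex ordering 1 < 2 < 3 < 4 < 5 < 6 < 7 < 8. The simplices of K, each written with vertices in increasing order, are:

  0-simplices (8): [1], [2], [3], [4], [5], [6], [7], [8]
  1-simplices (15): [1,2], [1,5], [1,6], [1,7], [1,8], [2,3], [2,5], [2,6], [3,4], [3,7], [5,6], [5,7], [5,8], [6,7], [6,8]
  2-simplices (10): [1,2,5], [1,2,6], [1,5,6], [1,5,7], [1,5,8], [1,6,7], [1,6,8], [2,5,6], [5,6,7], [5,6,8]
  3-simplices (3): [1,2,5,6], [1,5,6,7], [1,5,6,8]

giving chain groups C_0 ≅ Z^8, C_1 ≅ Z^15, C_2 ≅ Z^10, C_3 ≅ Z^3.

Boundary ∂_1: C_1 → C_0 maps an edge to its endpoints' difference, ∂[p,q] = q − p. For instance
  ∂[3,4] = [4] − [3].
This gives a 8×15 integer matrix of rank 7; reducing to Smith normal form yields diagonal entries (1,1,1,1,1,1,1).

The boundary map ∂_2: C_2 → C_1 maps a triangle to the signed sum of its edges. For instance
  ∂[1,2,6] = [2,6] − [1,6] + [1,2],
  ∂[1,2,5] = [2,5] − [1,5] + [1,2].
The 15×10 boundary matrix has rank 7 and Smith normal form diag(1,1,1,1,1,1,1).

The boundary map ∂_3: C_3 → C_2 sends each 3-simplex σ to the alternating sum Σ_i (−1)^i (σ with its i-th vertex removed). For instance
  ∂[1,5,6,7] = [5,6,7] − [1,6,7] + [1,5,7] − [1,5,6],
  ∂[1,5,6,8] = [5,6,8] − [1,6,8] + [1,5,8] − [1,5,6].
This gives a 10×3 integer matrix of rank 3; reducing to Smith normal form yields diagonal entries (1,1,1).

Now H_k = ker ∂_k / im ∂_{k+1}, so:

  H_2: rank ker ∂_2 − rank ∂_3 = (10 − 7) − 3 = 0, and the invariant factors of ∂_3 are all 1, so H_2 = 0.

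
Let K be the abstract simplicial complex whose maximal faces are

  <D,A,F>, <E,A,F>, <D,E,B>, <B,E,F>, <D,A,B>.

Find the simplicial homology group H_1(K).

H_1 ≅ Z.

Fix the vertex order A < B < D < E < F and write every simplex with vertices in increasing order. Then dim K = 2 and the simplices of K are:

  0-simplices (5): A, B, D, E, F
  1-simplices (10): AB, AD, AE, AF, BD, BE, BF, DE, DF, EF
  2-simplices (5): ABD, ADF, AEF, BDE, BEF

giving chain groups C_0 ≅ Z^5, C_1 ≅ Z^10, C_2 ≅ Z^5.

∂_1: C_1 → C_0 sends each edge [p,q] (with p < q) to q − p. For instance
  ∂DF = F − D.
The 5×10 boundary matrix has rank 4 and Smith normal form diag(1,1,1,1).

The boundary map ∂_2: C_2 → C_1 maps a triangle to the signed sum of its edges. For instance
  ∂ADF = DF − AF + AD,
  ∂BDE = DE − BE + BD.
As a 10×5 matrix over Z this has rank 5, with invariant factors (1,1,1,1,1).

Now H_k = ker ∂_k / im ∂_{k+1}, so:

  H_1: rank ker ∂_1 − rank ∂_2 = (10 − 4) − 5 = 1, and the invariant factors of ∂_2 are all 1, so H_1 = Z.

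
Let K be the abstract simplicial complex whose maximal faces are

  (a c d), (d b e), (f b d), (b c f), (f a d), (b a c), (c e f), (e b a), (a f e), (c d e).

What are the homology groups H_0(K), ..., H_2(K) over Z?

Fix the vertex order a < b < c < d < e < f and write every simplex with vertices in increasing order. Then dim K = 2 and the simplices of K are:

  0-simplices (6): a, b, c, d, e, f
  1-simplices (15): ab, ac, ad, ae, af, bc, bd, be, bf, cd, ce, cf, de, df, ef
  2-simplices (10): abc, abe, acd, adf, aef, bcf, bde, bdf, cde, cef

Hence C_0 ≅ Z^6, C_1 ≅ Z^15, C_2 ≅ Z^10.

Boundary ∂_1: C_1 → C_0 maps an edge to its endpoints' difference, ∂[p,q] = q − p. For instance
  ∂bd = d − b.
The resulting 6×15 matrix has rank 5, and its Smith normal form has invariant factors (1,1,1,1,1).

∂_2: C_2 → C_1 maps a triangle to the signed sum of its edges. For instance
  ∂aef = ef − af + ae,
  ∂adf = df − af + ad.
As a 15×10 matrix over Z this has rank 10, with invariant factors (1,1,1,1,1,1,1,1,1,2).

Reading off H_k = ker ∂_k / im ∂_{k+1}:

  H_0: rank C_0 − rank ∂_1 = 6 − 5 = 1, and the invariant factors of ∂_1 are all 1, so H_0 = Z.
  H_1: rank ker ∂_1 − rank ∂_2 = (15 − 5) − 10 = 0, and ∂_2 has invariant factor 2 > 1, so H_1 = Z/2.
  H_2: rank ker ∂_2 − rank ∂_3 = (10 − 10) − 0 = 0, and there is no ∂_3, so H_2 = 0.

H_0 ≅ Z,  H_1 ≅ Z/2,  H_2 = 0.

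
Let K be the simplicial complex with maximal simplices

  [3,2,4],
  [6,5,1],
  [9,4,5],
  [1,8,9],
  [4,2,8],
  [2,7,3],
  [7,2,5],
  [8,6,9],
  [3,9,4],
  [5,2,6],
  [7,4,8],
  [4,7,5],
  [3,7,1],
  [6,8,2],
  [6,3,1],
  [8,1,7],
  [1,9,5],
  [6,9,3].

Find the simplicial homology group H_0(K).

We work with the vertex ordering 1 < 2 < 3 < 4 < 5 < 6 < 7 < 8 < 9. The simplices of K, each written with vertices in increasing order, are:

  0-simplices (9): [1], [2], [3], [4], [5], [6], [7], [8], [9]
  1-simplices (27): (27 of them)
  2-simplices (18): [1,3,6], [1,3,7], [1,5,6], [1,5,9], [1,7,8], [1,8,9], [2,3,4], [2,3,7], [2,4,8], [2,5,6], [2,5,7], [2,6,8], [3,4,9], [3,6,9], [4,5,7], [4,5,9], [4,7,8], [6,8,9]

giving chain groups C_0 ≅ Z^9, C_1 ≅ Z^27, C_2 ≅ Z^18.

The boundary map ∂_1: C_1 → C_0 maps an edge to its endpoints' difference, ∂[p,q] = q − p. For instance
  ∂[5,7] = [7] − [5].
As a 9×27 matrix over Z this has rank 8, with invariant factors (1,1,1,1,1,1,1,1).

∂_2: C_2 → C_1 maps a triangle to the signed sum of its edges. For instance
  ∂[2,3,4] = [3,4] − [2,4] + [2,3],
  ∂[1,5,6] = [5,6] − [1,6] + [1,5].
As a 27×18 matrix over Z this has rank 18, with invariant factors (1,1,1,1,1,1,1,1,1,1,1,1,1,1,1,1,1,2).

From H_k ≅ ker(∂_k) / im(∂_{k+1}) we obtain:

  H_0: rank C_0 − rank ∂_1 = 9 − 8 = 1, and the invariant factors of ∂_1 are all 1, so H_0 = Z.

H_0 = Z.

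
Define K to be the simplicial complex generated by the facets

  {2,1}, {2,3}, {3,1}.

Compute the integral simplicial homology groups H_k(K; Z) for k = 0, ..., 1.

Fix the vertex order 1 < 2 < 3 and write every simplex with vertices in increasing order. Then dim K = 1 and the simplices of K are:

  0-simplices (3): [1], [2], [3]
  1-simplices (3): [1,2], [1,3], [2,3]

giving chain groups C_0 ≅ Z^3, C_1 ≅ Z^3.

Boundary ∂_1: C_1 → C_0 is given by ∂[p,q] = [q] − [p].
As a 3×3 matrix over Z this has rank 2, with invariant factors (1,1).

Now H_k = ker ∂_k / im ∂_{k+1}, so:

  H_0: rank C_0 − rank ∂_1 = 3 − 2 = 1, and the invariant factors of ∂_1 are all 1, so H_0 ≅ Z.
  H_1: rank ker ∂_1 − rank ∂_2 = (3 − 2) − 0 = 1, and there is no ∂_2, so H_1 ≅ Z.

As a check, the Euler characteristic is 3 − 3 = 0, which agrees with 1 − 1 = 0.

H_0 = Z,  H_1 = Z.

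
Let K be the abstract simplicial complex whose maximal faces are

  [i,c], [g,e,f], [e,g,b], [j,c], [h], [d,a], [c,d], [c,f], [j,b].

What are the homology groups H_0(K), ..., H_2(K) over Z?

H_0 = Z^2,  H_1 = Z,  H_2 = 0.

Fix the vertex order a < b < c < d < e < f < g < h < i < j and write every simplex with vertices in increasing order. Then dim K = 2 and the simplices of K are:

  0-simplices (10): a, b, c, d, e, f, g, h, i, j
  1-simplices (11): ad, be, bg, bj, cd, cf, ci, cj, ef, eg, fg
  2-simplices (2): beg, efg

so the chain groups are C_0 ≅ Z^10, C_1 ≅ Z^11, C_2 ≅ Z^2.

∂_1: C_1 → C_0 maps an edge to its endpoints' difference, ∂[p,q] = q − p. For instance
  ∂eg = g − e.
The 10×11 boundary matrix has rank 8 and Smith normal form diag(1,1,1,1,1,1,1,1).

Boundary ∂_2: C_2 → C_1 acts by ∂[p,q,r] = [q,r] − [p,r] + [p,q]. For instance
  ∂beg = eg − bg + be,
  ∂efg = fg − eg + ef.
The 11×2 boundary matrix has rank 2 and Smith normal form diag(1,1).

From H_k ≅ ker(∂_k) / im(∂_{k+1}) we obtain:

  H_0: rank C_0 − rank ∂_1 = 10 − 8 = 2, and the invariant factors of ∂_1 are all 1, so H_0 = Z^2.
  H_1: rank ker ∂_1 − rank ∂_2 = (11 − 8) − 2 = 1, and the invariant factors of ∂_2 are all 1, so H_1 = Z.
  H_2: rank ker ∂_2 − rank ∂_3 = (2 − 2) − 0 = 0, and there is no ∂_3, so H_2 = 0.

As a check, the Euler characteristic is 10 − 11 + 2 = 1, which agrees with 2 − 1 + 0 = 1.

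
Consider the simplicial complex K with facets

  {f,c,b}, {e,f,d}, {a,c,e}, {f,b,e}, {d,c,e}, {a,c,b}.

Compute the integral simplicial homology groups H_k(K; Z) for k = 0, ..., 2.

Take the total order a < b < c < d < e < f on the vertex set. Then K (dimension 2) consists of the simplices:

  0-simplices (6): a, b, c, d, e, f
  1-simplices (12): ab, ac, ae, bc, be, bf, cd, ce, cf, de, df, ef
  2-simplices (6): abc, ace, bcf, bef, cde, def

giving chain groups C_0 ≅ Z^6, C_1 ≅ Z^12, C_2 ≅ Z^6.

∂_1: C_1 → C_0 sends each edge [p,q] (with p < q) to q − p.
This gives a 6×12 integer matrix of rank 5; reducing to Smith normal form yields diagonal entries (1,1,1,1,1).

∂_2: C_2 → C_1 acts by ∂[p,q,r] = [q,r] − [p,r] + [p,q]. For instance
  ∂bcf = cf − bf + bc,
  ∂abc = bc − ac + ab.
This gives a 12×6 integer matrix of rank 6; reducing to Smith normal form yields diagonal entries (1,1,1,1,1,1).

Computing H_k = (kernel of ∂_k) / (image of ∂_{k+1}):

  H_0: rank C_0 − rank ∂_1 = 6 − 5 = 1, and the invariant factors of ∂_1 are all 1, so H_0 ≅ Z.
  H_1: rank ker ∂_1 − rank ∂_2 = (12 − 5) − 6 = 1, and the invariant factors of ∂_2 are all 1, so H_1 ≅ Z.
  H_2: rank ker ∂_2 − rank ∂_3 = (6 − 6) − 0 = 0, and there is no ∂_3, so H_2 ≅ 0.

As a check, the Euler characteristic is 6 − 12 + 6 = 0, which agrees with 1 − 1 + 0 = 0.

H_0 ≅ Z,  H_1 ≅ Z,  H_2 = 0.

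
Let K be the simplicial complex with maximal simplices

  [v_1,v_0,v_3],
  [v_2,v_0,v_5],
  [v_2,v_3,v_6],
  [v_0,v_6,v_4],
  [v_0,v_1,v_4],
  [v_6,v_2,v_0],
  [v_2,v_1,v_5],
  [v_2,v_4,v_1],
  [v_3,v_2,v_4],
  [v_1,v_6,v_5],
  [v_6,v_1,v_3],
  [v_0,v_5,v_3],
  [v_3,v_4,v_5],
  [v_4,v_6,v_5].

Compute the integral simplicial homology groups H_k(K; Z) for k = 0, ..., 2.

K has 7 vertices, 21 edges, 14 triangles.
rank ∂_0 = 0, rank ∂_1 = 6 ⇒ b_0 = 7 − 0 − 6 = 1; all invariant factors of ∂_1 are 1 so no torsion. So H_0 ≅ Z.
rank ∂_1 = 6, rank ∂_2 = 13 ⇒ b_1 = 21 − 6 − 13 = 2; all invariant factors of ∂_2 are 1 so no torsion. So H_1 ≅ Z^2.
rank ∂_2 = 13, rank ∂_3 = 0 ⇒ b_2 = 14 − 13 − 0 = 1. So H_2 ≅ Z.

H_0 = Z,  H_1 = Z^2,  H_2 = Z.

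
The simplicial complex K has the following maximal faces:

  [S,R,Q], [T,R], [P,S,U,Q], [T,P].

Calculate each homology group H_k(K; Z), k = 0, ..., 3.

H_0 = Z,  H_1 = Z,  H_2 = 0,  H_3 = 0.

We work with the vertex ordering P < Q < R < S < T < U. The simplices of K, each written with vertices in increasing order, are:

  0-simplices (6): P, Q, R, S, T, U
  1-simplices (10): PQ, PS, PT, PU, QR, QS, QU, RS, RT, SU
  2-simplices (5): PQS, PQU, PSU, QRS, QSU
  3-simplices (1): PQSU

so the chain groups are C_0 ≅ Z^6, C_1 ≅ Z^10, C_2 ≅ Z^5, C_3 ≅ Z^1.

∂_1: C_1 → C_0 is given by ∂[p,q] = [q] − [p].
The resulting 6×10 matrix has rank 5, and its Smith normal form has invariant factors (1,1,1,1,1).

Boundary ∂_2: C_2 → C_1 maps a triangle to the signed sum of its edges. For instance
  ∂PQS = QS − PS + PQ,
  ∂QRS = RS − QS + QR.
As a 10×5 matrix over Z this has rank 4, with invariant factors (1,1,1,1).

∂_3: C_3 → C_2 sends each 3-simplex σ to the alternating sum Σ_i (−1)^i (σ with its i-th vertex removed). For instance
  ∂PQSU = QSU − PSU + PQU − PQS.
The 5×1 boundary matrix has rank 1 and Smith normal form diag(1).

Now H_k = ker ∂_k / im ∂_{k+1}, so:

  H_0: rank C_0 − rank ∂_1 = 6 − 5 = 1, and the invariant factors of ∂_1 are all 1, so H_0 = Z.
  H_1: rank ker ∂_1 − rank ∂_2 = (10 − 5) − 4 = 1, and the invariant factors of ∂_2 are all 1, so H_1 = Z.
  H_2: rank ker ∂_2 − rank ∂_3 = (5 − 4) − 1 = 0, and the invariant factors of ∂_3 are all 1, so H_2 = 0.
  H_3: rank ker ∂_3 − rank ∂_4 = (1 − 1) − 0 = 0, and there is no ∂_4, so H_3 = 0.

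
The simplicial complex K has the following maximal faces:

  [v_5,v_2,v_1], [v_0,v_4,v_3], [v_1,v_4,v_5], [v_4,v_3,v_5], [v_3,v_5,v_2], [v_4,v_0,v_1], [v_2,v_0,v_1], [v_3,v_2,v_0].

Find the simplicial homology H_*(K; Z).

H_0 ≅ Z,  H_1 = 0,  H_2 ≅ Z.

We work with the vertex ordering v_0 < v_1 < v_2 < v_3 < v_4 < v_5. The simplices of K, each written with vertices in increasing order, are:

  0-simplices (6): [v_0], [v_1], [v_2], [v_3], [v_4], [v_5]
  1-simplices (12): [v_0,v_1], [v_0,v_2], [v_0,v_3], [v_0,v_4], [v_1,v_2], [v_1,v_4], [v_1,v_5], [v_2,v_3], [v_2,v_5], [v_3,v_4], [v_3,v_5], [v_4,v_5]
  2-simplices (8): [v_0,v_1,v_2], [v_0,v_1,v_4], [v_0,v_2,v_3], [v_0,v_3,v_4], [v_1,v_2,v_5], [v_1,v_4,v_5], [v_2,v_3,v_5], [v_3,v_4,v_5]

giving chain groups C_0 ≅ Z^6, C_1 ≅ Z^12, C_2 ≅ Z^8.

∂_1: C_1 → C_0 sends each edge [p,q] (with p < q) to q − p. For instance
  ∂[v_0,v_1] = [v_1] − [v_0].
As a 6×12 matrix over Z this has rank 5, with invariant factors (1,1,1,1,1).

∂_2: C_2 → C_1 sends each 2-simplex [p,q,r] to [q,r] − [p,r] + [p,q]. For instance
  ∂[v_0,v_3,v_4] = [v_3,v_4] − [v_0,v_4] + [v_0,v_3],
  ∂[v_1,v_4,v_5] = [v_4,v_5] − [v_1,v_5] + [v_1,v_4].
This gives a 12×8 integer matrix of rank 7; reducing to Smith normal form yields diagonal entries (1,1,1,1,1,1,1).

Computing H_k = (kernel of ∂_k) / (image of ∂_{k+1}):

  H_0: rank C_0 − rank ∂_1 = 6 − 5 = 1, and the invariant factors of ∂_1 are all 1, so H_0 = Z.
  H_1: rank ker ∂_1 − rank ∂_2 = (12 − 5) − 7 = 0, and the invariant factors of ∂_2 are all 1, so H_1 = 0.
  H_2: rank ker ∂_2 − rank ∂_3 = (8 − 7) − 0 = 1, and there is no ∂_3, so H_2 = Z.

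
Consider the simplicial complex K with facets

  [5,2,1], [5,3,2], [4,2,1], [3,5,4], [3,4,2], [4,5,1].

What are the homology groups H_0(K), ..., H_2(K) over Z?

H_0 = Z,  H_1 = 0,  H_2 = Z.

Take the total order 1 < 2 < 3 < 4 < 5 on the vertex set. Then K (dimension 2) consists of the simplices:

  0-simplices (5): [1], [2], [3], [4], [5]
  1-simplices (9): [1,2], [1,4], [1,5], [2,3], [2,4], [2,5], [3,4], [3,5], [4,5]
  2-simplices (6): [1,2,4], [1,2,5], [1,4,5], [2,3,4], [2,3,5], [3,4,5]

so the chain groups are C_0 ≅ Z^5, C_1 ≅ Z^9, C_2 ≅ Z^6.

The boundary map ∂_1: C_1 → C_0 sends each edge [p,q] (with p < q) to q − p.
As a 5×9 matrix over Z this has rank 4, with invariant factors (1,1,1,1).

∂_2: C_2 → C_1 maps a triangle to the signed sum of its edges. For instance
  ∂[2,3,5] = [3,5] − [2,5] + [2,3],
  ∂[3,4,5] = [4,5] − [3,5] + [3,4].
As a 9×6 matrix over Z this has rank 5, with invariant factors (1,1,1,1,1).

Now H_k = ker ∂_k / im ∂_{k+1}, so:

  H_0: rank C_0 − rank ∂_1 = 5 − 4 = 1, and the invariant factors of ∂_1 are all 1, so H_0 = Z.
  H_1: rank ker ∂_1 − rank ∂_2 = (9 − 4) − 5 = 0, and the invariant factors of ∂_2 are all 1, so H_1 = 0.
  H_2: rank ker ∂_2 − rank ∂_3 = (6 − 5) − 0 = 1, and there is no ∂_3, so H_2 = Z.

As a check, the Euler characteristic is 5 − 9 + 6 = 2, which agrees with 1 − 0 + 1 = 2.
(K is a triangulation of the 2-sphere S^2.)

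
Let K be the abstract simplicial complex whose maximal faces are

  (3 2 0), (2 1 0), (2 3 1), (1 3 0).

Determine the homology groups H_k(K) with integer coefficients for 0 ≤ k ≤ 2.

Fix the vertex order 0 < 1 < 2 < 3 and write every simplex with vertices in increasing order. Then dim K = 2 and the simplices of K are:

  0-simplices (4): [0], [1], [2], [3]
  1-simplices (6): [0,1], [0,2], [0,3], [1,2], [1,3], [2,3]
  2-simplices (4): [0,1,2], [0,1,3], [0,2,3], [1,2,3]

giving chain groups C_0 ≅ Z^4, C_1 ≅ Z^6, C_2 ≅ Z^4.

∂_1: C_1 → C_0 is given by ∂[p,q] = [q] − [p]. For instance
  ∂[0,2] = [2] − [0].
The resulting 4×6 matrix has rank 3, and its Smith normal form has invariant factors (1,1,1).

The boundary map ∂_2: C_2 → C_1 maps a triangle to the signed sum of its edges. For instance
  ∂[0,2,3] = [2,3] − [0,3] + [0,2],
  ∂[0,1,2] = [1,2] − [0,2] + [0,1].
As a 6×4 matrix over Z this has rank 3, with invariant factors (1,1,1).

Computing H_k = (kernel of ∂_k) / (image of ∂_{k+1}):

  H_0: rank C_0 − rank ∂_1 = 4 − 3 = 1, and the invariant factors of ∂_1 are all 1, so H_0 ≅ Z.
  H_1: rank ker ∂_1 − rank ∂_2 = (6 − 3) − 3 = 0, and the invariant factors of ∂_2 are all 1, so H_1 ≅ 0.
  H_2: rank ker ∂_2 − rank ∂_3 = (4 − 3) − 0 = 1, and there is no ∂_3, so H_2 ≅ Z.

(K is a triangulation of the 2-sphere S^2.)

H_0 = Z,  H_1 = 0,  H_2 = Z.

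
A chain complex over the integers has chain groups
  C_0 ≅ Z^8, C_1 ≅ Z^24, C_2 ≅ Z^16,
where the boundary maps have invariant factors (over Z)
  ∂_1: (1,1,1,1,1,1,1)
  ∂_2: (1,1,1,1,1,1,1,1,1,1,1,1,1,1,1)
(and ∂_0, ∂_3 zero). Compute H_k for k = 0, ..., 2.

H_0 = Z,  H_1 = Z^2,  H_2 = Z.

H_0: b_0 = 8 − 0 − 7 = 1; torsion from ∂_1 factors > 1: none. So H_0 = Z.
H_1: b_1 = 24 − 7 − 15 = 2; torsion from ∂_2 factors > 1: none. So H_1 = Z^2.
H_2: b_2 = 16 − 15 − 0 = 1; torsion from ∂_3 factors > 1: none. So H_2 = Z.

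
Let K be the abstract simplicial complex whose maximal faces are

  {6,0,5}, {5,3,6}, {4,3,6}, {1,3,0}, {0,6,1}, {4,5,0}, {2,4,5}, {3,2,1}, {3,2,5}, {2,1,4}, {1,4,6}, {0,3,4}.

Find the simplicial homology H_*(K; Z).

H_0 ≅ Z,  H_1 ≅ Z/2,  H_2 = 0.

Fix the vertex order 0 < 1 < 2 < 3 < 4 < 5 < 6 and write every simplex with vertices in increasing order. Then dim K = 2 and the simplices of K are:

  0-simplices (7): [0], [1], [2], [3], [4], [5], [6]
  1-simplices (18): [0,1], [0,3], [0,4], [0,5], [0,6], [1,2], [1,3], [1,4], [1,6], [2,3], [2,4], [2,5], [3,4], [3,5], [3,6], [4,5], [4,6], [5,6]
  2-simplices (12): [0,1,3], [0,1,6], [0,3,4], [0,4,5], [0,5,6], [1,2,3], [1,2,4], [1,4,6], [2,3,5], [2,4,5], [3,4,6], [3,5,6]

so the chain groups are C_0 ≅ Z^7, C_1 ≅ Z^18, C_2 ≅ Z^12.

The boundary map ∂_1: C_1 → C_0 maps an edge to its endpoints' difference, ∂[p,q] = q − p. For instance
  ∂[0,3] = [3] − [0].
The 7×18 boundary matrix has rank 6 and Smith normal form diag(1,1,1,1,1,1).

The boundary map ∂_2: C_2 → C_1 acts by ∂[p,q,r] = [q,r] − [p,r] + [p,q]. For instance
  ∂[0,5,6] = [5,6] − [0,6] + [0,5],
  ∂[1,2,3] = [2,3] − [1,3] + [1,2].
This gives a 18×12 integer matrix of rank 12; reducing to Smith normal form yields diagonal entries (1,1,1,1,1,1,1,1,1,1,1,2).

Computing H_k = (kernel of ∂_k) / (image of ∂_{k+1}):

  H_0: rank C_0 − rank ∂_1 = 7 − 6 = 1, and the invariant factors of ∂_1 are all 1, so H_0 = Z.
  H_1: rank ker ∂_1 − rank ∂_2 = (18 − 6) − 12 = 0, and ∂_2 has invariant factor 2 > 1, so H_1 = Z/2.
  H_2: rank ker ∂_2 − rank ∂_3 = (12 − 12) − 0 = 0, and there is no ∂_3, so H_2 = 0.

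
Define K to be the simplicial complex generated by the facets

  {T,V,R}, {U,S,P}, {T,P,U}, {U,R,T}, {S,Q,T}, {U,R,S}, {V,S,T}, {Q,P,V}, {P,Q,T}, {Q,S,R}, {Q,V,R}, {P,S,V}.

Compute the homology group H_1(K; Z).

Order the vertices as P < Q < R < S < T < U < V. Listing each simplex with vertices in this order, K has dimension 2 with simplices:

  0-simplices (7): P, Q, R, S, T, U, V
  1-simplices (18): PQ, PS, PT, PU, PV, QR, QS, QT, QV, RS, RT, RU, RV, ST, SU, SV, TU, TV
  2-simplices (12): PQT, PQV, PSU, PSV, PTU, QRS, QRV, QST, RSU, RTU, RTV, STV

Hence C_0 ≅ Z^7, C_1 ≅ Z^18, C_2 ≅ Z^12.

Boundary ∂_1: C_1 → C_0 maps an edge to its endpoints' difference, ∂[p,q] = q − p.
The 7×18 boundary matrix has rank 6 and Smith normal form diag(1,1,1,1,1,1).

Boundary ∂_2: C_2 → C_1 sends each 2-simplex [p,q,r] to [q,r] − [p,r] + [p,q]. For instance
  ∂PQV = QV − PV + PQ,
  ∂RTU = TU − RU + RT.
The resulting 18×12 matrix has rank 12, and its Smith normal form has invariant factors (1,1,1,1,1,1,1,1,1,1,1,2).

Reading off H_k = ker ∂_k / im ∂_{k+1}:

  H_1: rank ker ∂_1 − rank ∂_2 = (18 − 6) − 12 = 0, and ∂_2 has invariant factor 2 > 1, so H_1 ≅ Z_2.

H_1 = Z_2.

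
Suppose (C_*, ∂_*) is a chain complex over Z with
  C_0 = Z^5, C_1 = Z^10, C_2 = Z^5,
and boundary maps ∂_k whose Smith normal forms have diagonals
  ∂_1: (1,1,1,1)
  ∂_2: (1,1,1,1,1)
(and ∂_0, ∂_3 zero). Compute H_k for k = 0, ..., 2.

H_0 = Z,  H_1 = Z,  H_2 = 0.

H_0: b_0 = 5 − 0 − 4 = 1; torsion from ∂_1 factors > 1: none. So H_0 = Z.
H_1: b_1 = 10 − 4 − 5 = 1; torsion from ∂_2 factors > 1: none. So H_1 = Z.
H_2: b_2 = 5 − 5 − 0 = 0; torsion from ∂_3 factors > 1: none. So H_2 = 0.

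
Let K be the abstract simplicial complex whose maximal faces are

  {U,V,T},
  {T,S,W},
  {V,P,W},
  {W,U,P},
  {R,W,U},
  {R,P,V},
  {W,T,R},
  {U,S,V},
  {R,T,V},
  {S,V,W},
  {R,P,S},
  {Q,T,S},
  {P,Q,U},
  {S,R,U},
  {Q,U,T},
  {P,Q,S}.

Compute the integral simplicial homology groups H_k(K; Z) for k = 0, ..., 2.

H_0 = Z,  H_1 = Z^2,  H_2 = Z.

K has 8 vertices, 24 edges, 16 triangles.
rank ∂_0 = 0, rank ∂_1 = 7 ⇒ b_0 = 8 − 0 − 7 = 1; all invariant factors of ∂_1 are 1 so no torsion. So H_0 = Z.
rank ∂_1 = 7, rank ∂_2 = 15 ⇒ b_1 = 24 − 7 − 15 = 2; all invariant factors of ∂_2 are 1 so no torsion. So H_1 = Z^2.
rank ∂_2 = 15, rank ∂_3 = 0 ⇒ b_2 = 16 − 15 − 0 = 1. So H_2 = Z.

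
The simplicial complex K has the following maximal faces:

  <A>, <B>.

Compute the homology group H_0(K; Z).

H_0 ≅ Z^2.

Order the vertices as A < B. Listing each simplex with vertices in this order, K has dimension 0 with simplices:

  0-simplices (2): A, B

Hence C_0 ≅ Z^2.

Reading off H_k = ker ∂_k / im ∂_{k+1}:

  H_0: rank C_0 − rank ∂_1 = 2 − 0 = 2, and there is no ∂_1, so H_0 = Z^2.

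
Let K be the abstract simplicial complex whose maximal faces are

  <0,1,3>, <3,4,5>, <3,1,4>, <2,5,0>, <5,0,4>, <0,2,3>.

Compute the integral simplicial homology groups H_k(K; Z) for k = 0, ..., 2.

H_0 = Z,  H_1 = Z,  H_2 = 0.

Fix the vertex order 0 < 1 < 2 < 3 < 4 < 5 and write every simplex with vertices in increasing order. Then dim K = 2 and the simplices of K are:

  0-simplices (6): [0], [1], [2], [3], [4], [5]
  1-simplices (12): [0,1], [0,2], [0,3], [0,4], [0,5], [1,3], [1,4], [2,3], [2,5], [3,4], [3,5], [4,5]
  2-simplices (6): [0,1,3], [0,2,3], [0,2,5], [0,4,5], [1,3,4], [3,4,5]

so the chain groups are C_0 ≅ Z^6, C_1 ≅ Z^12, C_2 ≅ Z^6.

The boundary map ∂_1: C_1 → C_0 is given by ∂[p,q] = [q] − [p].
The 6×12 boundary matrix has rank 5 and Smith normal form diag(1,1,1,1,1).

Boundary ∂_2: C_2 → C_1 maps a triangle to the signed sum of its edges. For instance
  ∂[0,1,3] = [1,3] − [0,3] + [0,1],
  ∂[3,4,5] = [4,5] − [3,5] + [3,4].
The 12×6 boundary matrix has rank 6 and Smith normal form diag(1,1,1,1,1,1).

Now H_k = ker ∂_k / im ∂_{k+1}, so:

  H_0: rank C_0 − rank ∂_1 = 6 − 5 = 1, and the invariant factors of ∂_1 are all 1, so H_0 ≅ Z.
  H_1: rank ker ∂_1 − rank ∂_2 = (12 − 5) − 6 = 1, and the invariant factors of ∂_2 are all 1, so H_1 ≅ Z.
  H_2: rank ker ∂_2 − rank ∂_3 = (6 − 6) − 0 = 0, and there is no ∂_3, so H_2 ≅ 0.

(K is a triangulation of the cylinder S^1 x I.)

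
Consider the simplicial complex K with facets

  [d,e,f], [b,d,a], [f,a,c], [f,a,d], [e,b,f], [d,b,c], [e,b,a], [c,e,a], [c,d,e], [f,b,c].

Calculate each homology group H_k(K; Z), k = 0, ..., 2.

Fix the vertex order a < b < c < d < e < f and write every simplex with vertices in increasing order. Then dim K = 2 and the simplices of K are:

  0-simplices (6): a, b, c, d, e, f
  1-simplices (15): ab, ac, ad, ae, af, bc, bd, be, bf, cd, ce, cf, de, df, ef
  2-simplices (10): abd, abe, ace, acf, adf, bcd, bcf, bef, cde, def

Hence C_0 ≅ Z^6, C_1 ≅ Z^15, C_2 ≅ Z^10.

Boundary ∂_1: C_1 → C_0 sends each edge [p,q] (with p < q) to q − p. For instance
  ∂ae = e − a.
The resulting 6×15 matrix has rank 5, and its Smith normal form has invariant factors (1,1,1,1,1).

Boundary ∂_2: C_2 → C_1 maps a triangle to the signed sum of its edges. For instance
  ∂acf = cf − af + ac,
  ∂abd = bd − ad + ab.
The resulting 15×10 matrix has rank 10, and its Smith normal form has invariant factors (1,1,1,1,1,1,1,1,1,2).

Computing H_k = (kernel of ∂_k) / (image of ∂_{k+1}):

  H_0: rank C_0 − rank ∂_1 = 6 − 5 = 1, and the invariant factors of ∂_1 are all 1, so H_0 = Z.
  H_1: rank ker ∂_1 − rank ∂_2 = (15 − 5) − 10 = 0, and ∂_2 has invariant factor 2 > 1, so H_1 = Z/2.
  H_2: rank ker ∂_2 − rank ∂_3 = (10 − 10) − 0 = 0, and there is no ∂_3, so H_2 = 0.

As a check, the Euler characteristic is 6 − 15 + 10 = 1, which agrees with 1 − 0 + 0 = 1.

H_0 = Z,  H_1 = Z/2,  H_2 = 0.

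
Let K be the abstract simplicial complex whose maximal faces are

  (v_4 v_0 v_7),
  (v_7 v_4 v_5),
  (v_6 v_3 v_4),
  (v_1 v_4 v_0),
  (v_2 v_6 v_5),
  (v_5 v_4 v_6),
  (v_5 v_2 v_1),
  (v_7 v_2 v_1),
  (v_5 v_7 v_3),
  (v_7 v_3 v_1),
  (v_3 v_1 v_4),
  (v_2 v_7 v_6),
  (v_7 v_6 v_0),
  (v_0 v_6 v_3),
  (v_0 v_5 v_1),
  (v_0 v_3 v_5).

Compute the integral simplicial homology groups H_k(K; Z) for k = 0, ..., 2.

Order the vertices as v_0 < v_1 < v_2 < v_3 < v_4 < v_5 < v_6 < v_7. Listing each simplex with vertices in this order, K has dimension 2 with simplices:

  0-simplices (8): [v_0], [v_1], [v_2], [v_3], [v_4], [v_5], [v_6], [v_7]
  1-simplices (24): (24 of them)
  2-simplices (16): (16 of them)

Hence C_0 ≅ Z^8, C_1 ≅ Z^24, C_2 ≅ Z^16.

∂_1: C_1 → C_0 sends each edge [p,q] (with p < q) to q − p. For instance
  ∂[v_3,v_5] = [v_5] − [v_3].
This gives a 8×24 integer matrix of rank 7; reducing to Smith normal form yields diagonal entries (1,1,1,1,1,1,1).

∂_2: C_2 → C_1 maps a triangle to the signed sum of its edges. For instance
  ∂[v_3,v_4,v_6] = [v_4,v_6] − [v_3,v_6] + [v_3,v_4],
  ∂[v_2,v_5,v_6] = [v_5,v_6] − [v_2,v_6] + [v_2,v_5].
As a 24×16 matrix over Z this has rank 15, with invariant factors (1,1,1,1,1,1,1,1,1,1,1,1,1,1,1).

Now H_k = ker ∂_k / im ∂_{k+1}, so:

  H_0: rank C_0 − rank ∂_1 = 8 − 7 = 1, and the invariant factors of ∂_1 are all 1, so H_0 = Z.
  H_1: rank ker ∂_1 − rank ∂_2 = (24 − 7) − 15 = 2, and the invariant factors of ∂_2 are all 1, so H_1 = Z^2.
  H_2: rank ker ∂_2 − rank ∂_3 = (16 − 15) − 0 = 1, and there is no ∂_3, so H_2 = Z.

H_0 = Z,  H_1 = Z^2,  H_2 = Z.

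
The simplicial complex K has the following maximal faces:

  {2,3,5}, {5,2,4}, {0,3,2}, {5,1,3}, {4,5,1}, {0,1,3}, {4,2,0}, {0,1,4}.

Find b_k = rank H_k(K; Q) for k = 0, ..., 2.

b_0 = 1, b_1 = 0, b_2 = 1.

Take the total order 0 < 1 < 2 < 3 < 4 < 5 on the vertex set. Then K (dimension 2) consists of the simplices:

  0-simplices (6): [0], [1], [2], [3], [4], [5]
  1-simplices (12): [0,1], [0,2], [0,3], [0,4], [1,3], [1,4], [1,5], [2,3], [2,4], [2,5], [3,5], [4,5]
  2-simplices (8): [0,1,3], [0,1,4], [0,2,3], [0,2,4], [1,3,5], [1,4,5], [2,3,5], [2,4,5]

Hence C_0 ≅ Z^6, C_1 ≅ Z^12, C_2 ≅ Z^8.

∂_1: C_1 → C_0 sends each edge [p,q] (with p < q) to q − p. For instance
  ∂[4,5] = [5] − [4].
As a 6×12 matrix over Z this has rank 5, with invariant factors (1,1,1,1,1).

Boundary ∂_2: C_2 → C_1 maps a triangle to the signed sum of its edges. For instance
  ∂[0,2,3] = [2,3] − [0,3] + [0,2],
  ∂[1,3,5] = [3,5] − [1,5] + [1,3].
The resulting 12×8 matrix has rank 7, and its Smith normal form has invariant factors (1,1,1,1,1,1,1).

Reading off H_k = ker ∂_k / im ∂_{k+1}:

  H_0: rank C_0 − rank ∂_1 = 6 − 5 = 1, and the invariant factors of ∂_1 are all 1, so H_0 ≅ Z.
  H_1: rank ker ∂_1 − rank ∂_2 = (12 − 5) − 7 = 0, and the invariant factors of ∂_2 are all 1, so H_1 ≅ 0.
  H_2: rank ker ∂_2 − rank ∂_3 = (8 − 7) − 0 = 1, and there is no ∂_3, so H_2 ≅ Z.

As a check, the Euler characteristic is 6 − 12 + 8 = 2, which agrees with 1 − 0 + 1 = 2.

Hence the Betti numbers are b_0 = 1, b_1 = 0, b_2 = 1.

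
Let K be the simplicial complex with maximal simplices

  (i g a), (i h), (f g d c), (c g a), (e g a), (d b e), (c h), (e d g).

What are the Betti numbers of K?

K has 9 vertices, 17 edges, 9 triangles, 1 3-simplex.
rank ∂_0 = 0, rank ∂_1 = 8 ⇒ b_0 = 9 − 0 − 8 = 1; all invariant factors of ∂_1 are 1 so no torsion. So H_0 = Z.
rank ∂_1 = 8, rank ∂_2 = 8 ⇒ b_1 = 17 − 8 − 8 = 1; all invariant factors of ∂_2 are 1 so no torsion. So H_1 = Z.
rank ∂_2 = 8, rank ∂_3 = 1 ⇒ b_2 = 9 − 8 − 1 = 0; all invariant factors of ∂_3 are 1 so no torsion. So H_2 = 0.
rank ∂_3 = 1, rank ∂_4 = 0 ⇒ b_3 = 1 − 1 − 0 = 0. So H_3 = 0.

b_0 = 1, b_1 = 1, b_2 = 0, b_3 = 0.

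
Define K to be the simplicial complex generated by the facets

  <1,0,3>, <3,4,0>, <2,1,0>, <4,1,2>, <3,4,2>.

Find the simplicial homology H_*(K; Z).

H_0 ≅ Z,  H_1 ≅ Z,  H_2 = 0.

Fix the vertex order 0 < 1 < 2 < 3 < 4 and write every simplex with vertices in increasing order. Then dim K = 2 and the simplices of K are:

  0-simplices (5): [0], [1], [2], [3], [4]
  1-simplices (10): [0,1], [0,2], [0,3], [0,4], [1,2], [1,3], [1,4], [2,3], [2,4], [3,4]
  2-simplices (5): [0,1,2], [0,1,3], [0,3,4], [1,2,4], [2,3,4]

so the chain groups are C_0 ≅ Z^5, C_1 ≅ Z^10, C_2 ≅ Z^5.

∂_1: C_1 → C_0 sends each edge [p,q] (with p < q) to q − p. For instance
  ∂[0,2] = [2] − [0].
The 5×10 boundary matrix has rank 4 and Smith normal form diag(1,1,1,1).

Boundary ∂_2: C_2 → C_1 maps a triangle to the signed sum of its edges. For instance
  ∂[0,1,2] = [1,2] − [0,2] + [0,1],
  ∂[1,2,4] = [2,4] − [1,4] + [1,2].
The 10×5 boundary matrix has rank 5 and Smith normal form diag(1,1,1,1,1).

Now H_k = ker ∂_k / im ∂_{k+1}, so:

  H_0: rank C_0 − rank ∂_1 = 5 − 4 = 1, and the invariant factors of ∂_1 are all 1, so H_0 ≅ Z.
  H_1: rank ker ∂_1 − rank ∂_2 = (10 − 4) − 5 = 1, and the invariant factors of ∂_2 are all 1, so H_1 ≅ Z.
  H_2: rank ker ∂_2 − rank ∂_3 = (5 − 5) − 0 = 0, and there is no ∂_3, so H_2 ≅ 0.

As a check, the Euler characteristic is 5 − 10 + 5 = 0, which agrees with 1 − 1 + 0 = 0.
(K is a triangulation of the Möbius band.)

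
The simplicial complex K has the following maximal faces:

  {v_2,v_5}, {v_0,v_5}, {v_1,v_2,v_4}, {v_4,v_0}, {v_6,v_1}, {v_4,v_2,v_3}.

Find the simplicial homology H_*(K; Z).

H_0 ≅ Z,  H_1 ≅ Z,  H_2 = 0.

We work with the vertex ordering v_0 < v_1 < v_2 < v_3 < v_4 < v_5 < v_6. The simplices of K, each written with vertices in increasing order, are:

  0-simplices (7): [v_0], [v_1], [v_2], [v_3], [v_4], [v_5], [v_6]
  1-simplices (9): [v_0,v_4], [v_0,v_5], [v_1,v_2], [v_1,v_4], [v_1,v_6], [v_2,v_3], [v_2,v_4], [v_2,v_5], [v_3,v_4]
  2-simplices (2): [v_1,v_2,v_4], [v_2,v_3,v_4]

so the chain groups are C_0 ≅ Z^7, C_1 ≅ Z^9, C_2 ≅ Z^2.

∂_1: C_1 → C_0 sends each edge [p,q] (with p < q) to q − p. For instance
  ∂[v_2,v_5] = [v_5] − [v_2].
The resulting 7×9 matrix has rank 6, and its Smith normal form has invariant factors (1,1,1,1,1,1).

The boundary map ∂_2: C_2 → C_1 acts by ∂[p,q,r] = [q,r] − [p,r] + [p,q]. For instance
  ∂[v_2,v_3,v_4] = [v_3,v_4] − [v_2,v_4] + [v_2,v_3],
  ∂[v_1,v_2,v_4] = [v_2,v_4] − [v_1,v_4] + [v_1,v_2].
The resulting 9×2 matrix has rank 2, and its Smith normal form has invariant factors (1,1).

Reading off H_k = ker ∂_k / im ∂_{k+1}:

  H_0: rank C_0 − rank ∂_1 = 7 − 6 = 1, and the invariant factors of ∂_1 are all 1, so H_0 ≅ Z.
  H_1: rank ker ∂_1 − rank ∂_2 = (9 − 6) − 2 = 1, and the invariant factors of ∂_2 are all 1, so H_1 ≅ Z.
  H_2: rank ker ∂_2 − rank ∂_3 = (2 − 2) − 0 = 0, and there is no ∂_3, so H_2 ≅ 0.

As a check, the Euler characteristic is 7 − 9 + 2 = 0, which agrees with 1 − 1 + 0 = 0.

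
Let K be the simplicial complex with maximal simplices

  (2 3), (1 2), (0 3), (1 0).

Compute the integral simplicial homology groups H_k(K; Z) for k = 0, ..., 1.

H_0 ≅ Z,  H_1 ≅ Z.

Fix the vertex order 0 < 1 < 2 < 3 and write every simplex with vertices in increasing order. Then dim K = 1 and the simplices of K are:

  0-simplices (4): [0], [1], [2], [3]
  1-simplices (4): [0,1], [0,3], [1,2], [2,3]

giving chain groups C_0 ≅ Z^4, C_1 ≅ Z^4.

The boundary map ∂_1: C_1 → C_0 maps an edge to its endpoints' difference, ∂[p,q] = q − p. For instance
  ∂[0,1] = [1] − [0].
As a 4×4 matrix over Z this has rank 3, with invariant factors (1,1,1).

Reading off H_k = ker ∂_k / im ∂_{k+1}:

  H_0: rank C_0 − rank ∂_1 = 4 − 3 = 1, and the invariant factors of ∂_1 are all 1, so H_0 = Z.
  H_1: rank ker ∂_1 − rank ∂_2 = (4 − 3) − 0 = 1, and there is no ∂_2, so H_1 = Z.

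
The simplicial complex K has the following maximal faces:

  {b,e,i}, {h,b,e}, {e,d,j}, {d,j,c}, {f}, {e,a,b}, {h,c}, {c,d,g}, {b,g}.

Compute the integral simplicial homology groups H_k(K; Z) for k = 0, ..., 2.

H_0 = Z^2,  H_1 = Z^2,  H_2 = 0.

Take the total order a < b < c < d < e < f < g < h < i < j on the vertex set. Then K (dimension 2) consists of the simplices:

  0-simplices (10): a, b, c, d, e, f, g, h, i, j
  1-simplices (16): ab, ae, be, bg, bh, bi, cd, cg, ch, cj, de, dg, dj, eh, ei, ej
  2-simplices (6): abe, beh, bei, cdg, cdj, dej

Hence C_0 ≅ Z^10, C_1 ≅ Z^16, C_2 ≅ Z^6.

∂_1: C_1 → C_0 maps an edge to its endpoints' difference, ∂[p,q] = q − p. For instance
  ∂ch = h − c.
The 10×16 boundary matrix has rank 8 and Smith normal form diag(1,1,1,1,1,1,1,1).

∂_2: C_2 → C_1 sends each 2-simplex [p,q,r] to [q,r] − [p,r] + [p,q]. For instance
  ∂abe = be − ae + ab,
  ∂cdj = dj − cj + cd.
The 16×6 boundary matrix has rank 6 and Smith normal form diag(1,1,1,1,1,1).

Reading off H_k = ker ∂_k / im ∂_{k+1}:

  H_0: rank C_0 − rank ∂_1 = 10 − 8 = 2, and the invariant factors of ∂_1 are all 1, so H_0 = Z^2.
  H_1: rank ker ∂_1 − rank ∂_2 = (16 − 8) − 6 = 2, and the invariant factors of ∂_2 are all 1, so H_1 = Z^2.
  H_2: rank ker ∂_2 − rank ∂_3 = (6 − 6) − 0 = 0, and there is no ∂_3, so H_2 = 0.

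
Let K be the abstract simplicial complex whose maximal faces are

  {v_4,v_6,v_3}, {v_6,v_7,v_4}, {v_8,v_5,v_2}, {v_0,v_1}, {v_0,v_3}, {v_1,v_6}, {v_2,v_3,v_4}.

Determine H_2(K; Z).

H_2 = 0.

Order the vertices as v_0 < v_1 < v_2 < v_3 < v_4 < v_5 < v_6 < v_7 < v_8. Listing each simplex with vertices in this order, K has dimension 2 with simplices:

  0-simplices (9): [v_0], [v_1], [v_2], [v_3], [v_4], [v_5], [v_6], [v_7], [v_8]
  1-simplices (13): [v_0,v_1], [v_0,v_3], [v_1,v_6], [v_2,v_3], [v_2,v_4], [v_2,v_5], [v_2,v_8], [v_3,v_4], [v_3,v_6], [v_4,v_6], [v_4,v_7], [v_5,v_8], [v_6,v_7]
  2-simplices (4): [v_2,v_3,v_4], [v_2,v_5,v_8], [v_3,v_4,v_6], [v_4,v_6,v_7]

giving chain groups C_0 ≅ Z^9, C_1 ≅ Z^13, C_2 ≅ Z^4.

∂_1: C_1 → C_0 is given by ∂[p,q] = [q] − [p].
As a 9×13 matrix over Z this has rank 8, with invariant factors (1,1,1,1,1,1,1,1).

The boundary map ∂_2: C_2 → C_1 acts by ∂[p,q,r] = [q,r] − [p,r] + [p,q]. For instance
  ∂[v_4,v_6,v_7] = [v_6,v_7] − [v_4,v_7] + [v_4,v_6],
  ∂[v_2,v_5,v_8] = [v_5,v_8] − [v_2,v_8] + [v_2,v_5].
This gives a 13×4 integer matrix of rank 4; reducing to Smith normal form yields diagonal entries (1,1,1,1).

From H_k ≅ ker(∂_k) / im(∂_{k+1}) we obtain:

  H_2: rank ker ∂_2 − rank ∂_3 = (4 − 4) − 0 = 0, and there is no ∂_3, so H_2 ≅ 0.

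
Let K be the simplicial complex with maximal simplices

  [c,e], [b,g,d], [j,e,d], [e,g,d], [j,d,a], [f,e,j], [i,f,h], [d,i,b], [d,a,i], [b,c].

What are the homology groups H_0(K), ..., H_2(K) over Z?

H_0 = Z,  H_1 = Z^2,  H_2 = 0.

Fix the vertex order a < b < c < d < e < f < g < h < i < j and write every simplex with vertices in increasing order. Then dim K = 2 and the simplices of K are:

  0-simplices (10): a, b, c, d, e, f, g, h, i, j
  1-simplices (19): ad, ai, aj, bc, bd, bg, bi, ce, de, dg, di, dj, ef, eg, ej, fh, fi, fj, hi
  2-simplices (8): adi, adj, bdg, bdi, deg, dej, efj, fhi

giving chain groups C_0 ≅ Z^10, C_1 ≅ Z^19, C_2 ≅ Z^8.

The boundary map ∂_1: C_1 → C_0 is given by ∂[p,q] = [q] − [p].
This gives a 10×19 integer matrix of rank 9; reducing to Smith normal form yields diagonal entries (1,1,1,1,1,1,1,1,1).

∂_2: C_2 → C_1 maps a triangle to the signed sum of its edges. For instance
  ∂bdg = dg − bg + bd,
  ∂efj = fj − ej + ef.
The resulting 19×8 matrix has rank 8, and its Smith normal form has invariant factors (1,1,1,1,1,1,1,1).

Computing H_k = (kernel of ∂_k) / (image of ∂_{k+1}):

  H_0: rank C_0 − rank ∂_1 = 10 − 9 = 1, and the invariant factors of ∂_1 are all 1, so H_0 ≅ Z.
  H_1: rank ker ∂_1 − rank ∂_2 = (19 − 9) − 8 = 2, and the invariant factors of ∂_2 are all 1, so H_1 ≅ Z^2.
  H_2: rank ker ∂_2 − rank ∂_3 = (8 − 8) − 0 = 0, and there is no ∂_3, so H_2 ≅ 0.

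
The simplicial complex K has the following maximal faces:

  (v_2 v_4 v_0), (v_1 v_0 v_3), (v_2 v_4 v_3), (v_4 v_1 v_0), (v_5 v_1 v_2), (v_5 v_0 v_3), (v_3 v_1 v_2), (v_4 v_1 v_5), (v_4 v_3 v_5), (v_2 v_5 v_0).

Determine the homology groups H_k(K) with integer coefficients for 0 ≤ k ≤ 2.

H_0 ≅ Z,  H_1 ≅ Z/2,  H_2 = 0.

Order the vertices as v_0 < v_1 < v_2 < v_3 < v_4 < v_5. Listing each simplex with vertices in this order, K has dimension 2 with simplices:

  0-simplices (6): [v_0], [v_1], [v_2], [v_3], [v_4], [v_5]
  1-simplices (15): (15 of them)
  2-simplices (10): [v_0,v_1,v_3], [v_0,v_1,v_4], [v_0,v_2,v_4], [v_0,v_2,v_5], [v_0,v_3,v_5], [v_1,v_2,v_3], [v_1,v_2,v_5], [v_1,v_4,v_5], [v_2,v_3,v_4], [v_3,v_4,v_5]

so the chain groups are C_0 ≅ Z^6, C_1 ≅ Z^15, C_2 ≅ Z^10.

The boundary map ∂_1: C_1 → C_0 is given by ∂[p,q] = [q] − [p]. For instance
  ∂[v_1,v_5] = [v_5] − [v_1].
The resulting 6×15 matrix has rank 5, and its Smith normal form has invariant factors (1,1,1,1,1).

The boundary map ∂_2: C_2 → C_1 sends each 2-simplex [p,q,r] to [q,r] − [p,r] + [p,q]. For instance
  ∂[v_0,v_1,v_4] = [v_1,v_4] − [v_0,v_4] + [v_0,v_1],
  ∂[v_0,v_3,v_5] = [v_3,v_5] − [v_0,v_5] + [v_0,v_3].
The 15×10 boundary matrix has rank 10 and Smith normal form diag(1,1,1,1,1,1,1,1,1,2).

Reading off H_k = ker ∂_k / im ∂_{k+1}:

  H_0: rank C_0 − rank ∂_1 = 6 − 5 = 1, and the invariant factors of ∂_1 are all 1, so H_0 = Z.
  H_1: rank ker ∂_1 − rank ∂_2 = (15 − 5) − 10 = 0, and ∂_2 has invariant factor 2 > 1, so H_1 = Z/2.
  H_2: rank ker ∂_2 − rank ∂_3 = (10 − 10) − 0 = 0, and there is no ∂_3, so H_2 = 0.

As a check, the Euler characteristic is 6 − 15 + 10 = 1, which agrees with 1 − 0 + 0 = 1.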